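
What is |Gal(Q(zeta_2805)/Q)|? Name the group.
|Gal(Q(zeta_2805)/Q)| = phi(2805) = 1280; group ≅ (Z/2805Z)^* ≅ Z/2Z × Z/4Z × Z/10Z × Z/16Z

The n-th cyclotomic polynomial Φ_2805(x) is the minimal polynomial of zeta_2805 over Q and has degree phi(2805) = 1280. So Q(zeta_2805) is a degree-1280 Galois extension with Galois group (Z/2805Z)^*. By CRT, (Z/2805Z)^* ≅ (Z/3Z)^* × (Z/5Z)^* × (Z/11Z)^* × (Z/17Z)^*. Each prime-power unit group is (Z/3Z)^* ≅ Z/2Z; (Z/5Z)^* ≅ Z/4Z; (Z/11Z)^* ≅ Z/10Z; (Z/17Z)^* ≅ Z/16Z. Hence Gal(Q(zeta_2805)/Q) ≅ Z/2Z × Z/4Z × Z/10Z × Z/16Z.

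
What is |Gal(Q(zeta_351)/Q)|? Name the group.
|Gal(Q(zeta_351)/Q)| = phi(351) = 216; group ≅ (Z/351Z)^* ≅ Z/12Z × Z/18Z

The n-th cyclotomic polynomial Φ_351(x) is the minimal polynomial of zeta_351 over Q and has degree phi(351) = 216. So Q(zeta_351) is a degree-216 Galois extension with Galois group (Z/351Z)^*. By CRT, (Z/351Z)^* ≅ (Z/27Z)^* × (Z/13Z)^*. Each prime-power unit group is (Z/27Z)^* ≅ Z/18Z; (Z/13Z)^* ≅ Z/12Z. Hence Gal(Q(zeta_351)/Q) ≅ Z/12Z × Z/18Z.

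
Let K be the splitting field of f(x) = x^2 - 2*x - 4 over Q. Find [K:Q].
[K:Q] = 2

The discriminant of x^2 + (-2)*x + (-4) is b^2 - 4c = 4 - (-16) = 20. Since 20 is not a perfect square in Q, the polynomial is irreducible over Q. Its two roots generate a degree-2 extension, so [K:Q] = 2.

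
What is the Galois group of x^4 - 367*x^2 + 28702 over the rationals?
Gal(K/Q) = V_4 (Klein four-group, Z/2Z × Z/2Z)

f factors as (x^2 - 254)(x^2 - 113), so the splitting field is K = Q(sqrt(254), sqrt(113)). The elements 254, 113, 28702 are all non-squares in Q, so sqrt(254) and sqrt(113) generate independent quadratic extensions. Thus [K:Q] = 4 and Gal(K/Q) is generated by the two order-2 automorphisms sqrt(254) ↦ -sqrt(254) and sqrt(113) ↦ -sqrt(113), giving V_4.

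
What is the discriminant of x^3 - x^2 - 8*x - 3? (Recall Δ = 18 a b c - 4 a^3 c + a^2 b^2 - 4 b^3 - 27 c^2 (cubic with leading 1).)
Δ = 1425

For x^3 + a x^2 + b x + c the discriminant is Δ = 18 a b c - 4 a^3 c + a^2 b^2 - 4 b^3 - 27 c^2.
Plug a = -1, b = -8, c = -3:
  18*(-1)*(-8)*(-3) - 4*(-1)^3*(-3) + (-1)^2*(-8)^2 - 4*(-8)^3 - 27*(-3)^2
  = -432 + (-12) + 64 + (2048) + (-243)
  = 1425.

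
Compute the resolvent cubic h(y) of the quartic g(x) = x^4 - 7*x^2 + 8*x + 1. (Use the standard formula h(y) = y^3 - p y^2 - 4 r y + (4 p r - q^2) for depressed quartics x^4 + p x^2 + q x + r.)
h(y) = y^3 + 7*y^2 - 4*y - 92

Identify coefficients: p = -7, q = 8, r = 1.
Plug into h(y) = y^3 - p y^2 - 4 r y + (4 p r - q^2):
  h(y) = y^3 - (-7) y^2 - 4*(1) y + (4*(-7)*(1) - (8)^2)
       = y^3 + (7) y^2 + (-4) y + (-92).
Simplifying: h(y) = y^3 + 7*y^2 - 4*y - 92.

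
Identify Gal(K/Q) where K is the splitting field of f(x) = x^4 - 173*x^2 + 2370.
Gal(K/Q) = V_4 (Klein four-group, Z/2Z × Z/2Z)

f factors as (x^2 - 15)(x^2 - 158), so the splitting field is K = Q(sqrt(15), sqrt(158)). The elements 15, 158, 2370 are all non-squares in Q, so sqrt(15) and sqrt(158) generate independent quadratic extensions. Thus [K:Q] = 4 and Gal(K/Q) is generated by the two order-2 automorphisms sqrt(15) ↦ -sqrt(15) and sqrt(158) ↦ -sqrt(158), giving V_4.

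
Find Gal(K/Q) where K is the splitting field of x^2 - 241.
Gal(K/Q) = Z/2Z (cyclic of order 2)

x^2 - 241 is irreducible over Q since 241 is not a rational square. The splitting field Q(sqrt(241)) has degree 2 over Q, and its unique nontrivial automorphism is sqrt(241) ↦ -sqrt(241). Hence Gal(Q(sqrt(241))/Q) = Z/2Z.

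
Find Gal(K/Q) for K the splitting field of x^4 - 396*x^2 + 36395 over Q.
Gal(K/Q) = V_4 (Klein four-group, Z/2Z × Z/2Z)

f factors as (x^2 - 145)(x^2 - 251), so the splitting field is K = Q(sqrt(145), sqrt(251)). The elements 145, 251, 36395 are all non-squares in Q, so sqrt(145) and sqrt(251) generate independent quadratic extensions. Thus [K:Q] = 4 and Gal(K/Q) is generated by the two order-2 automorphisms sqrt(145) ↦ -sqrt(145) and sqrt(251) ↦ -sqrt(251), giving V_4.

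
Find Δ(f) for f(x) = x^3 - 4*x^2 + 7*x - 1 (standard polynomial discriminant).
Δ = -367

For x^3 + a x^2 + b x + c the discriminant is Δ = 18 a b c - 4 a^3 c + a^2 b^2 - 4 b^3 - 27 c^2.
Plug a = -4, b = 7, c = -1:
  18*(-4)*(7)*(-1) - 4*(-4)^3*(-1) + (-4)^2*(7)^2 - 4*(7)^3 - 27*(-1)^2
  = 504 + (-256) + 784 + (-1372) + (-27)
  = -367.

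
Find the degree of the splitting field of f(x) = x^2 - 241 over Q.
[K:Q] = 2

The polynomial x^2 - 241 is irreducible over Q since 241 is not a perfect square. Its splitting field is Q(sqrt(241)), which has degree 2 over Q.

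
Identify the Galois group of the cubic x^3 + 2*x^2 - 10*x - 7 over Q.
Gal(K/Q) = S_3 (symmetric group of order 6)

Compute the discriminant of x^3 + (2)*x^2 + (-10)*x + (-7): Δ = 5821. Since Δ is not a rational square, the Galois group is not contained in A_3; it must be the full S_3 (irreducibility of the cubic rules out anything smaller).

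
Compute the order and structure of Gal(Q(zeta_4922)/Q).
|Gal(Q(zeta_4922)/Q)| = phi(4922) = 2332; group ≅ (Z/4922Z)^* ≅ Z/22Z × Z/106Z

The n-th cyclotomic polynomial Φ_4922(x) is the minimal polynomial of zeta_4922 over Q and has degree phi(4922) = 2332. So Q(zeta_4922) is a degree-2332 Galois extension with Galois group (Z/4922Z)^*. By CRT, (Z/4922Z)^* ≅ (Z/2Z)^* × (Z/23Z)^* × (Z/107Z)^*. Each prime-power unit group is (Z/2Z)^* ≅ trivial group (order 1); (Z/23Z)^* ≅ Z/22Z; (Z/107Z)^* ≅ Z/106Z. Hence Gal(Q(zeta_4922)/Q) ≅ Z/22Z × Z/106Z.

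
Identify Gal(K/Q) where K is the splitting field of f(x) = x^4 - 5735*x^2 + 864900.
Gal(K/Q) = Z/2Z (cyclic of order 2)

f factors as (x^2 - 155)(x^2 - 5580), so the splitting field is K = Q(sqrt(155), sqrt(5580)). The squarefree part of 155 is 155 and the squarefree part of 5580 is also 155, so sqrt(155) and sqrt(5580) are both rational multiples of sqrt(155). Hence Q(sqrt(155)) = Q(sqrt(5580)) = Q(sqrt(155)), and the splitting field collapses to a single degree-2 extension with Galois group Z/2Z.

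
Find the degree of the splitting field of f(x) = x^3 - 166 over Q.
[K:Q] = 6

x^3 - 166 has one real root r = 166^(1/3) and two complex roots r*zeta_3, r*zeta_3^2 where zeta_3 = e^(2*pi*i/3). The splitting field is Q(r, zeta_3). [Q(r):Q] = 3 and [Q(zeta_3):Q] = 2 with gcd = 1, so [Q(r, zeta_3):Q] = 3 * 2 = 6.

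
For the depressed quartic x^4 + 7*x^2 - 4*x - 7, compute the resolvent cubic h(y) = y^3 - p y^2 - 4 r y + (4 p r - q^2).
h(y) = y^3 - 7*y^2 + 28*y - 212

Identify coefficients: p = 7, q = -4, r = -7.
Plug into h(y) = y^3 - p y^2 - 4 r y + (4 p r - q^2):
  h(y) = y^3 - (7) y^2 - 4*(-7) y + (4*(7)*(-7) - (-4)^2)
       = y^3 + (-7) y^2 + (28) y + (-212).
Simplifying: h(y) = y^3 - 7*y^2 + 28*y - 212.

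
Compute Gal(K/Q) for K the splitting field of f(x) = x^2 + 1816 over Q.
Gal(K/Q) = Z/2Z (cyclic of order 2)

x^2 + 1816 is irreducible over Q since -1816 is not a rational square. The splitting field Q(sqrt(-1816)) has degree 2 over Q, and its unique nontrivial automorphism is sqrt(-1816) ↦ -sqrt(-1816). Hence Gal(Q(sqrt(-1816))/Q) = Z/2Z.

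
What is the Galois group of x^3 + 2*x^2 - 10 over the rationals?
Gal(K/Q) = S_3 (symmetric group of order 6)

Compute the discriminant of x^3 + (2)*x^2 + (0)*x + (-10): Δ = -2380. Since Δ is not a rational square, the Galois group is not contained in A_3; it must be the full S_3 (irreducibility of the cubic rules out anything smaller).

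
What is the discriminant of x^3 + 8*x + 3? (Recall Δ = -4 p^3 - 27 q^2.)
Δ = -2291

For a depressed cubic x^3 + p x + q the discriminant is Δ = -4 p^3 - 27 q^2 = -4*(8)^3 - 27*(3)^2 = -2048 - 243 = -2291.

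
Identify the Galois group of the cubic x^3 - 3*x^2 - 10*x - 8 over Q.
Gal(K/Q) = S_3 (symmetric group of order 6)

Compute the discriminant of x^3 + (-3)*x^2 + (-10)*x + (-8): Δ = -2012. Since Δ is not a rational square, the Galois group is not contained in A_3; it must be the full S_3 (irreducibility of the cubic rules out anything smaller).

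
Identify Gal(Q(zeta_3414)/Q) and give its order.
|Gal(Q(zeta_3414)/Q)| = phi(3414) = 1136; group ≅ (Z/3414Z)^* ≅ Z/2Z × Z/568Z

The n-th cyclotomic polynomial Φ_3414(x) is the minimal polynomial of zeta_3414 over Q and has degree phi(3414) = 1136. So Q(zeta_3414) is a degree-1136 Galois extension with Galois group (Z/3414Z)^*. By CRT, (Z/3414Z)^* ≅ (Z/2Z)^* × (Z/3Z)^* × (Z/569Z)^*. Each prime-power unit group is (Z/2Z)^* ≅ trivial group (order 1); (Z/3Z)^* ≅ Z/2Z; (Z/569Z)^* ≅ Z/568Z. Hence Gal(Q(zeta_3414)/Q) ≅ Z/2Z × Z/568Z.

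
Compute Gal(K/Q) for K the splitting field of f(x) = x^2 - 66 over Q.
Gal(K/Q) = Z/2Z (cyclic of order 2)

x^2 - 66 is irreducible over Q since 66 is not a rational square. The splitting field Q(sqrt(66)) has degree 2 over Q, and its unique nontrivial automorphism is sqrt(66) ↦ -sqrt(66). Hence Gal(Q(sqrt(66))/Q) = Z/2Z.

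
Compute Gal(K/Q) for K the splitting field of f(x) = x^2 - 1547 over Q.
Gal(K/Q) = Z/2Z (cyclic of order 2)

x^2 - 1547 is irreducible over Q since 1547 is not a rational square. The splitting field Q(sqrt(1547)) has degree 2 over Q, and its unique nontrivial automorphism is sqrt(1547) ↦ -sqrt(1547). Hence Gal(Q(sqrt(1547))/Q) = Z/2Z.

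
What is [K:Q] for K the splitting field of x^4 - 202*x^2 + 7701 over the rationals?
[K:Q] = 4

f factors as (x^2 - 151)(x^2 - 51); the splitting field is K = Q(sqrt(151), sqrt(51)). Since 151, 51, and 7701 are all non-squares in Q, the three subfields Q(sqrt(151)), Q(sqrt(51)), Q(sqrt(7701)) are distinct degree-2 extensions, so [K:Q] = 4 (Klein four Galois group).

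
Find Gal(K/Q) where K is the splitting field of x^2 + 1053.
Gal(K/Q) = Z/2Z (cyclic of order 2)

x^2 + 1053 is irreducible over Q since -1053 is not a rational square. The splitting field Q(sqrt(-1053)) has degree 2 over Q, and its unique nontrivial automorphism is sqrt(-1053) ↦ -sqrt(-1053). Hence Gal(Q(sqrt(-1053))/Q) = Z/2Z.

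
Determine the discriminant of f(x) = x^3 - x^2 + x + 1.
Δ = -44

For x^3 + a x^2 + b x + c the discriminant is Δ = 18 a b c - 4 a^3 c + a^2 b^2 - 4 b^3 - 27 c^2.
Plug a = -1, b = 1, c = 1:
  18*(-1)*(1)*(1) - 4*(-1)^3*(1) + (-1)^2*(1)^2 - 4*(1)^3 - 27*(1)^2
  = -18 + (4) + 1 + (-4) + (-27)
  = -44.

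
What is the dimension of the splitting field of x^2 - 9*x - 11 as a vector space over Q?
[K:Q] = 2

The discriminant of x^2 + (-9)*x + (-11) is b^2 - 4c = 81 - (-44) = 125. Since 125 is not a perfect square in Q, the polynomial is irreducible over Q. Its two roots generate a degree-2 extension, so [K:Q] = 2.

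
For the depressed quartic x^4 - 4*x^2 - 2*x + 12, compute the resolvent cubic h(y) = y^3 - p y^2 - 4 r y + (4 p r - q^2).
h(y) = y^3 + 4*y^2 - 48*y - 196

Identify coefficients: p = -4, q = -2, r = 12.
Plug into h(y) = y^3 - p y^2 - 4 r y + (4 p r - q^2):
  h(y) = y^3 - (-4) y^2 - 4*(12) y + (4*(-4)*(12) - (-2)^2)
       = y^3 + (4) y^2 + (-48) y + (-196).
Simplifying: h(y) = y^3 + 4*y^2 - 48*y - 196.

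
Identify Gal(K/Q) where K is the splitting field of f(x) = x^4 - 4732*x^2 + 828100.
Gal(K/Q) = Z/2Z (cyclic of order 2)

f factors as (x^2 - 4550)(x^2 - 182), so the splitting field is K = Q(sqrt(4550), sqrt(182)). The squarefree part of 4550 is 182 and the squarefree part of 182 is also 182, so sqrt(4550) and sqrt(182) are both rational multiples of sqrt(182). Hence Q(sqrt(4550)) = Q(sqrt(182)) = Q(sqrt(182)), and the splitting field collapses to a single degree-2 extension with Galois group Z/2Z.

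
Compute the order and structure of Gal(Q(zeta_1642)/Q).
|Gal(Q(zeta_1642)/Q)| = phi(1642) = 820; group ≅ (Z/1642Z)^* ≅ Z/820Z

The n-th cyclotomic polynomial Φ_1642(x) is the minimal polynomial of zeta_1642 over Q and has degree phi(1642) = 820. So Q(zeta_1642) is a degree-820 Galois extension with Galois group (Z/1642Z)^*. By CRT, (Z/1642Z)^* ≅ (Z/2Z)^* × (Z/821Z)^*. Each prime-power unit group is (Z/2Z)^* ≅ trivial group (order 1); (Z/821Z)^* ≅ Z/820Z. Hence Gal(Q(zeta_1642)/Q) ≅ Z/820Z.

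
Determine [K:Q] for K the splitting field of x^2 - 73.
[K:Q] = 2

The polynomial x^2 - 73 is irreducible over Q since 73 is not a perfect square. Its splitting field is Q(sqrt(73)), which has degree 2 over Q.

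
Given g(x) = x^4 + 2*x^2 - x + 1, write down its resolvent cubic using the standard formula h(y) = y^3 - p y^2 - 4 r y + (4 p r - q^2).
h(y) = y^3 - 2*y^2 - 4*y + 7

Identify coefficients: p = 2, q = -1, r = 1.
Plug into h(y) = y^3 - p y^2 - 4 r y + (4 p r - q^2):
  h(y) = y^3 - (2) y^2 - 4*(1) y + (4*(2)*(1) - (-1)^2)
       = y^3 + (-2) y^2 + (-4) y + (7).
Simplifying: h(y) = y^3 - 2*y^2 - 4*y + 7.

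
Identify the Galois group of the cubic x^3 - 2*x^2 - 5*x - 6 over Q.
Gal(K/Q) = S_3 (symmetric group of order 6)

Compute the discriminant of x^3 + (-2)*x^2 + (-5)*x + (-6): Δ = -1644. Since Δ is not a rational square, the Galois group is not contained in A_3; it must be the full S_3 (irreducibility of the cubic rules out anything smaller).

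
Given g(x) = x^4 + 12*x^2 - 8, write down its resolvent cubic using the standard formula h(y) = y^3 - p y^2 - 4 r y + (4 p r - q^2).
h(y) = y^3 - 12*y^2 + 32*y - 384

Identify coefficients: p = 12, q = 0, r = -8.
Plug into h(y) = y^3 - p y^2 - 4 r y + (4 p r - q^2):
  h(y) = y^3 - (12) y^2 - 4*(-8) y + (4*(12)*(-8) - (0)^2)
       = y^3 + (-12) y^2 + (32) y + (-384).
Simplifying: h(y) = y^3 - 12*y^2 + 32*y - 384.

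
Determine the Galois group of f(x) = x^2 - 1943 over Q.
Gal(K/Q) = Z/2Z (cyclic of order 2)

x^2 - 1943 is irreducible over Q since 1943 is not a rational square. The splitting field Q(sqrt(1943)) has degree 2 over Q, and its unique nontrivial automorphism is sqrt(1943) ↦ -sqrt(1943). Hence Gal(Q(sqrt(1943))/Q) = Z/2Z.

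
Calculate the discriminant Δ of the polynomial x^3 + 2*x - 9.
Δ = -2219

For a depressed cubic x^3 + p x + q the discriminant is Δ = -4 p^3 - 27 q^2 = -4*(2)^3 - 27*(-9)^2 = -32 - 2187 = -2219.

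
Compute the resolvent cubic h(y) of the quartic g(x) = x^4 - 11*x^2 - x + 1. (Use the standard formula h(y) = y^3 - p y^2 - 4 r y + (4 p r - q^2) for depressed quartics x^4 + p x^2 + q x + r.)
h(y) = y^3 + 11*y^2 - 4*y - 45

Identify coefficients: p = -11, q = -1, r = 1.
Plug into h(y) = y^3 - p y^2 - 4 r y + (4 p r - q^2):
  h(y) = y^3 - (-11) y^2 - 4*(1) y + (4*(-11)*(1) - (-1)^2)
       = y^3 + (11) y^2 + (-4) y + (-45).
Simplifying: h(y) = y^3 + 11*y^2 - 4*y - 45.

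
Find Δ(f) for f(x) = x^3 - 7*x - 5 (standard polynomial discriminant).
Δ = 697

For a depressed cubic x^3 + p x + q the discriminant is Δ = -4 p^3 - 27 q^2 = -4*(-7)^3 - 27*(-5)^2 = 1372 - 675 = 697.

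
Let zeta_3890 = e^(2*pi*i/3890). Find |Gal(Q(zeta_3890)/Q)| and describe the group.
|Gal(Q(zeta_3890)/Q)| = phi(3890) = 1552; group ≅ (Z/3890Z)^* ≅ Z/4Z × Z/388Z

The n-th cyclotomic polynomial Φ_3890(x) is the minimal polynomial of zeta_3890 over Q and has degree phi(3890) = 1552. So Q(zeta_3890) is a degree-1552 Galois extension with Galois group (Z/3890Z)^*. By CRT, (Z/3890Z)^* ≅ (Z/2Z)^* × (Z/5Z)^* × (Z/389Z)^*. Each prime-power unit group is (Z/2Z)^* ≅ trivial group (order 1); (Z/5Z)^* ≅ Z/4Z; (Z/389Z)^* ≅ Z/388Z. Hence Gal(Q(zeta_3890)/Q) ≅ Z/4Z × Z/388Z.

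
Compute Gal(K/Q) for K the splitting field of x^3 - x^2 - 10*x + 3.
Gal(K/Q) = S_3 (symmetric group of order 6)

Compute the discriminant of x^3 + (-1)*x^2 + (-10)*x + (3): Δ = 4409. Since Δ is not a rational square, the Galois group is not contained in A_3; it must be the full S_3 (irreducibility of the cubic rules out anything smaller).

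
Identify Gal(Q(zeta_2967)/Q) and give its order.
|Gal(Q(zeta_2967)/Q)| = phi(2967) = 1848; group ≅ (Z/2967Z)^* ≅ Z/2Z × Z/22Z × Z/42Z

The n-th cyclotomic polynomial Φ_2967(x) is the minimal polynomial of zeta_2967 over Q and has degree phi(2967) = 1848. So Q(zeta_2967) is a degree-1848 Galois extension with Galois group (Z/2967Z)^*. By CRT, (Z/2967Z)^* ≅ (Z/3Z)^* × (Z/23Z)^* × (Z/43Z)^*. Each prime-power unit group is (Z/3Z)^* ≅ Z/2Z; (Z/23Z)^* ≅ Z/22Z; (Z/43Z)^* ≅ Z/42Z. Hence Gal(Q(zeta_2967)/Q) ≅ Z/2Z × Z/22Z × Z/42Z.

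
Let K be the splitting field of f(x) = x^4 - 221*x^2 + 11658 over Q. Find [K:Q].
[K:Q] = 4

f factors as (x^2 - 87)(x^2 - 134); the splitting field is K = Q(sqrt(87), sqrt(134)). Since 87, 134, and 11658 are all non-squares in Q, the three subfields Q(sqrt(87)), Q(sqrt(134)), Q(sqrt(11658)) are distinct degree-2 extensions, so [K:Q] = 4 (Klein four Galois group).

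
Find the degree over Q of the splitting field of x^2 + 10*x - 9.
[K:Q] = 2

The discriminant of x^2 + (10)*x + (-9) is b^2 - 4c = 100 - (-36) = 136. Since 136 is not a perfect square in Q, the polynomial is irreducible over Q. Its two roots generate a degree-2 extension, so [K:Q] = 2.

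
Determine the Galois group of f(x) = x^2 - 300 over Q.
Gal(K/Q) = Z/2Z (cyclic of order 2)

x^2 - 300 is irreducible over Q since 300 is not a rational square. The splitting field Q(sqrt(300)) has degree 2 over Q, and its unique nontrivial automorphism is sqrt(300) ↦ -sqrt(300). Hence Gal(Q(sqrt(300))/Q) = Z/2Z.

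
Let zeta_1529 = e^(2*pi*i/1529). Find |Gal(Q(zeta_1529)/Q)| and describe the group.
|Gal(Q(zeta_1529)/Q)| = phi(1529) = 1380; group ≅ (Z/1529Z)^* ≅ Z/10Z × Z/138Z

The n-th cyclotomic polynomial Φ_1529(x) is the minimal polynomial of zeta_1529 over Q and has degree phi(1529) = 1380. So Q(zeta_1529) is a degree-1380 Galois extension with Galois group (Z/1529Z)^*. By CRT, (Z/1529Z)^* ≅ (Z/11Z)^* × (Z/139Z)^*. Each prime-power unit group is (Z/11Z)^* ≅ Z/10Z; (Z/139Z)^* ≅ Z/138Z. Hence Gal(Q(zeta_1529)/Q) ≅ Z/10Z × Z/138Z.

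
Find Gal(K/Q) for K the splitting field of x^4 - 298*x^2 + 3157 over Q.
Gal(K/Q) = V_4 (Klein four-group, Z/2Z × Z/2Z)

f factors as (x^2 - 11)(x^2 - 287), so the splitting field is K = Q(sqrt(11), sqrt(287)). The elements 11, 287, 3157 are all non-squares in Q, so sqrt(11) and sqrt(287) generate independent quadratic extensions. Thus [K:Q] = 4 and Gal(K/Q) is generated by the two order-2 automorphisms sqrt(11) ↦ -sqrt(11) and sqrt(287) ↦ -sqrt(287), giving V_4.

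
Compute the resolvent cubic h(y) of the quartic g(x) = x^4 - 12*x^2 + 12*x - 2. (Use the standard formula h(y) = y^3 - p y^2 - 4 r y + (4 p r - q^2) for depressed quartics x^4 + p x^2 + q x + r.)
h(y) = y^3 + 12*y^2 + 8*y - 48

Identify coefficients: p = -12, q = 12, r = -2.
Plug into h(y) = y^3 - p y^2 - 4 r y + (4 p r - q^2):
  h(y) = y^3 - (-12) y^2 - 4*(-2) y + (4*(-12)*(-2) - (12)^2)
       = y^3 + (12) y^2 + (8) y + (-48).
Simplifying: h(y) = y^3 + 12*y^2 + 8*y - 48.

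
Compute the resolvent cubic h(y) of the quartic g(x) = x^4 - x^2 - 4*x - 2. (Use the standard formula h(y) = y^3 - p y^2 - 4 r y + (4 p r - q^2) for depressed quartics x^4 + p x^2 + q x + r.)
h(y) = y^3 + y^2 + 8*y - 8

Identify coefficients: p = -1, q = -4, r = -2.
Plug into h(y) = y^3 - p y^2 - 4 r y + (4 p r - q^2):
  h(y) = y^3 - (-1) y^2 - 4*(-2) y + (4*(-1)*(-2) - (-4)^2)
       = y^3 + (1) y^2 + (8) y + (-8).
Simplifying: h(y) = y^3 + y^2 + 8*y - 8.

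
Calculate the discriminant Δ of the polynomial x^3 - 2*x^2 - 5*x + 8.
Δ = 568

For x^3 + a x^2 + b x + c the discriminant is Δ = 18 a b c - 4 a^3 c + a^2 b^2 - 4 b^3 - 27 c^2.
Plug a = -2, b = -5, c = 8:
  18*(-2)*(-5)*(8) - 4*(-2)^3*(8) + (-2)^2*(-5)^2 - 4*(-5)^3 - 27*(8)^2
  = 1440 + (256) + 100 + (500) + (-1728)
  = 568.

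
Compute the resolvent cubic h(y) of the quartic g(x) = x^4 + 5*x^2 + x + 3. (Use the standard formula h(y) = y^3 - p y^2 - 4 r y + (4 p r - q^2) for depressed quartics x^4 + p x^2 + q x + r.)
h(y) = y^3 - 5*y^2 - 12*y + 59

Identify coefficients: p = 5, q = 1, r = 3.
Plug into h(y) = y^3 - p y^2 - 4 r y + (4 p r - q^2):
  h(y) = y^3 - (5) y^2 - 4*(3) y + (4*(5)*(3) - (1)^2)
       = y^3 + (-5) y^2 + (-12) y + (59).
Simplifying: h(y) = y^3 - 5*y^2 - 12*y + 59.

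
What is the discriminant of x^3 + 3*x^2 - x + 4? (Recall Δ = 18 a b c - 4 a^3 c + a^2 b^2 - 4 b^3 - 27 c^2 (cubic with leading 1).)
Δ = -1067

For x^3 + a x^2 + b x + c the discriminant is Δ = 18 a b c - 4 a^3 c + a^2 b^2 - 4 b^3 - 27 c^2.
Plug a = 3, b = -1, c = 4:
  18*(3)*(-1)*(4) - 4*(3)^3*(4) + (3)^2*(-1)^2 - 4*(-1)^3 - 27*(4)^2
  = -216 + (-432) + 9 + (4) + (-432)
  = -1067.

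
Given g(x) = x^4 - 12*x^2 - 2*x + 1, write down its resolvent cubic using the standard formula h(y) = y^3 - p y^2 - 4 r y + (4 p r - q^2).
h(y) = y^3 + 12*y^2 - 4*y - 52

Identify coefficients: p = -12, q = -2, r = 1.
Plug into h(y) = y^3 - p y^2 - 4 r y + (4 p r - q^2):
  h(y) = y^3 - (-12) y^2 - 4*(1) y + (4*(-12)*(1) - (-2)^2)
       = y^3 + (12) y^2 + (-4) y + (-52).
Simplifying: h(y) = y^3 + 12*y^2 - 4*y - 52.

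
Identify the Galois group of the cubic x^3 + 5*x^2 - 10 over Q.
Gal(K/Q) = S_3 (symmetric group of order 6)

Compute the discriminant of x^3 + (5)*x^2 + (0)*x + (-10): Δ = 2300. Since Δ is not a rational square, the Galois group is not contained in A_3; it must be the full S_3 (irreducibility of the cubic rules out anything smaller).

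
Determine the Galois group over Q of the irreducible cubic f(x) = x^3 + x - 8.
Gal(K/Q) = S_3 (symmetric group of order 6)

Compute the discriminant of x^3 + (0)*x^2 + (1)*x + (-8): Δ = -1732. Since Δ is not a rational square, the Galois group is not contained in A_3; it must be the full S_3 (irreducibility of the cubic rules out anything smaller).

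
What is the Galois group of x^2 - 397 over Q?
Gal(K/Q) = Z/2Z (cyclic of order 2)

x^2 - 397 is irreducible over Q since 397 is not a rational square. The splitting field Q(sqrt(397)) has degree 2 over Q, and its unique nontrivial automorphism is sqrt(397) ↦ -sqrt(397). Hence Gal(Q(sqrt(397))/Q) = Z/2Z.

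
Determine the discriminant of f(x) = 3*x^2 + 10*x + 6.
Δ = 28

For a quadratic a x^2 + b x + c the discriminant is Δ = b^2 - 4ac = (10)^2 - 4*(3)*(6) = 100 - (72) = 28.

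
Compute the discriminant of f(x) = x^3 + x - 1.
Δ = -31

For a depressed cubic x^3 + p x + q the discriminant is Δ = -4 p^3 - 27 q^2 = -4*(1)^3 - 27*(-1)^2 = -4 - 27 = -31.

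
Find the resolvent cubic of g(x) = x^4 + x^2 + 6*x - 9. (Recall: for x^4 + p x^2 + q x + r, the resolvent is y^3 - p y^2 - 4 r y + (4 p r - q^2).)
h(y) = y^3 - y^2 + 36*y - 72

Identify coefficients: p = 1, q = 6, r = -9.
Plug into h(y) = y^3 - p y^2 - 4 r y + (4 p r - q^2):
  h(y) = y^3 - (1) y^2 - 4*(-9) y + (4*(1)*(-9) - (6)^2)
       = y^3 + (-1) y^2 + (36) y + (-72).
Simplifying: h(y) = y^3 - y^2 + 36*y - 72.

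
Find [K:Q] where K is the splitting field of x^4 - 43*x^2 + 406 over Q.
[K:Q] = 4

f factors as (x^2 - 14)(x^2 - 29); the splitting field is K = Q(sqrt(14), sqrt(29)). Since 14, 29, and 406 are all non-squares in Q, the three subfields Q(sqrt(14)), Q(sqrt(29)), Q(sqrt(406)) are distinct degree-2 extensions, so [K:Q] = 4 (Klein four Galois group).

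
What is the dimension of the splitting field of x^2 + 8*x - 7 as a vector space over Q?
[K:Q] = 2

The discriminant of x^2 + (8)*x + (-7) is b^2 - 4c = 64 - (-28) = 92. Since 92 is not a perfect square in Q, the polynomial is irreducible over Q. Its two roots generate a degree-2 extension, so [K:Q] = 2.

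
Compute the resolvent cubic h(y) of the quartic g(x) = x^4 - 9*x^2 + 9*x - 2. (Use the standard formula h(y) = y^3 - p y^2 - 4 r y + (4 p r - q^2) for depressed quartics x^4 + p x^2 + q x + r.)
h(y) = y^3 + 9*y^2 + 8*y - 9

Identify coefficients: p = -9, q = 9, r = -2.
Plug into h(y) = y^3 - p y^2 - 4 r y + (4 p r - q^2):
  h(y) = y^3 - (-9) y^2 - 4*(-2) y + (4*(-9)*(-2) - (9)^2)
       = y^3 + (9) y^2 + (8) y + (-9).
Simplifying: h(y) = y^3 + 9*y^2 + 8*y - 9.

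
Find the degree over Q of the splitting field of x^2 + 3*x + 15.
[K:Q] = 2

The discriminant of x^2 + (3)*x + (15) is b^2 - 4c = 9 - (60) = -51. Since -51 is not a perfect square in Q, the polynomial is irreducible over Q. Its two roots generate a degree-2 extension, so [K:Q] = 2.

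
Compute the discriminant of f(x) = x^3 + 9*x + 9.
Δ = -5103

For a depressed cubic x^3 + p x + q the discriminant is Δ = -4 p^3 - 27 q^2 = -4*(9)^3 - 27*(9)^2 = -2916 - 2187 = -5103.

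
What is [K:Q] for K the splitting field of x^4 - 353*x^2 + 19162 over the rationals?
[K:Q] = 4

f factors as (x^2 - 286)(x^2 - 67); the splitting field is K = Q(sqrt(286), sqrt(67)). Since 286, 67, and 19162 are all non-squares in Q, the three subfields Q(sqrt(286)), Q(sqrt(67)), Q(sqrt(19162)) are distinct degree-2 extensions, so [K:Q] = 4 (Klein four Galois group).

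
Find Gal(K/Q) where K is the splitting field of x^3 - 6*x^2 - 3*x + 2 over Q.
Gal(K/Q) = S_3 (symmetric group of order 6)

Compute the discriminant of x^3 + (-6)*x^2 + (-3)*x + (2): Δ = 2700. Since Δ is not a rational square, the Galois group is not contained in A_3; it must be the full S_3 (irreducibility of the cubic rules out anything smaller).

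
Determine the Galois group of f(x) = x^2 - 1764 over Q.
Gal(K/Q) = trivial group (order 1)

x^2 - 1764 factors as (x - 42)(x + 42) over Q, so its splitting field is Q itself and the Galois group is trivial.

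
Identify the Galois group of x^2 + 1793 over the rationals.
Gal(K/Q) = Z/2Z (cyclic of order 2)

x^2 + 1793 is irreducible over Q since -1793 is not a rational square. The splitting field Q(sqrt(-1793)) has degree 2 over Q, and its unique nontrivial automorphism is sqrt(-1793) ↦ -sqrt(-1793). Hence Gal(Q(sqrt(-1793))/Q) = Z/2Z.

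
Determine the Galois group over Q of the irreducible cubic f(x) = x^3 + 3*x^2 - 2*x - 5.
Gal(K/Q) = S_3 (symmetric group of order 6)

Compute the discriminant of x^3 + (3)*x^2 + (-2)*x + (-5): Δ = 473. Since Δ is not a rational square, the Galois group is not contained in A_3; it must be the full S_3 (irreducibility of the cubic rules out anything smaller).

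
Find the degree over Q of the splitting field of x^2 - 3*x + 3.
[K:Q] = 2

The discriminant of x^2 + (-3)*x + (3) is b^2 - 4c = 9 - (12) = -3. Since -3 is not a perfect square in Q, the polynomial is irreducible over Q. Its two roots generate a degree-2 extension, so [K:Q] = 2.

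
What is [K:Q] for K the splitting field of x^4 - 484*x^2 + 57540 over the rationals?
[K:Q] = 4

f factors as (x^2 - 210)(x^2 - 274); the splitting field is K = Q(sqrt(210), sqrt(274)). Since 210, 274, and 57540 are all non-squares in Q, the three subfields Q(sqrt(210)), Q(sqrt(274)), Q(sqrt(57540)) are distinct degree-2 extensions, so [K:Q] = 4 (Klein four Galois group).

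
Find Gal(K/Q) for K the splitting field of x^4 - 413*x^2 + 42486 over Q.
Gal(K/Q) = V_4 (Klein four-group, Z/2Z × Z/2Z)

f factors as (x^2 - 194)(x^2 - 219), so the splitting field is K = Q(sqrt(194), sqrt(219)). The elements 194, 219, 42486 are all non-squares in Q, so sqrt(194) and sqrt(219) generate independent quadratic extensions. Thus [K:Q] = 4 and Gal(K/Q) is generated by the two order-2 automorphisms sqrt(194) ↦ -sqrt(194) and sqrt(219) ↦ -sqrt(219), giving V_4.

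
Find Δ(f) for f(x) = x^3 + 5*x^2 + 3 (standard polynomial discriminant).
Δ = -1743

For x^3 + a x^2 + b x + c the discriminant is Δ = 18 a b c - 4 a^3 c + a^2 b^2 - 4 b^3 - 27 c^2.
Plug a = 5, b = 0, c = 3:
  18*(5)*(0)*(3) - 4*(5)^3*(3) + (5)^2*(0)^2 - 4*(0)^3 - 27*(3)^2
  = 0 + (-1500) + 0 + (0) + (-243)
  = -1743.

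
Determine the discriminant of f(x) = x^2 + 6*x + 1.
Δ = 32

For a quadratic a x^2 + b x + c the discriminant is Δ = b^2 - 4ac = (6)^2 - 4*(1)*(1) = 36 - (4) = 32.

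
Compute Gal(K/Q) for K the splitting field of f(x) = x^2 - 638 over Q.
Gal(K/Q) = Z/2Z (cyclic of order 2)

x^2 - 638 is irreducible over Q since 638 is not a rational square. The splitting field Q(sqrt(638)) has degree 2 over Q, and its unique nontrivial automorphism is sqrt(638) ↦ -sqrt(638). Hence Gal(Q(sqrt(638))/Q) = Z/2Z.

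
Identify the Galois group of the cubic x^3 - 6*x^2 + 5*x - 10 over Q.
Gal(K/Q) = S_3 (symmetric group of order 6)

Compute the discriminant of x^3 + (-6)*x^2 + (5)*x + (-10): Δ = -5540. Since Δ is not a rational square, the Galois group is not contained in A_3; it must be the full S_3 (irreducibility of the cubic rules out anything smaller).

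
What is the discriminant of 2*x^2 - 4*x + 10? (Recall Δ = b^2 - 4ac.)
Δ = -64

For a quadratic a x^2 + b x + c the discriminant is Δ = b^2 - 4ac = (-4)^2 - 4*(2)*(10) = 16 - (80) = -64.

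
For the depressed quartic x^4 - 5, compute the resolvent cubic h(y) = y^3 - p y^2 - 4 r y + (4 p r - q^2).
h(y) = y^3 + 20*y

Identify coefficients: p = 0, q = 0, r = -5.
Plug into h(y) = y^3 - p y^2 - 4 r y + (4 p r - q^2):
  h(y) = y^3 - (0) y^2 - 4*(-5) y + (4*(0)*(-5) - (0)^2)
       = y^3 + (0) y^2 + (20) y + (0).
Simplifying: h(y) = y^3 + 20*y.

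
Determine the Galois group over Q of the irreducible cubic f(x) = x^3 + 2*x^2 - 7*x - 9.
Gal(K/Q) = S_3 (symmetric group of order 6)

Compute the discriminant of x^3 + (2)*x^2 + (-7)*x + (-9): Δ = 1937. Since Δ is not a rational square, the Galois group is not contained in A_3; it must be the full S_3 (irreducibility of the cubic rules out anything smaller).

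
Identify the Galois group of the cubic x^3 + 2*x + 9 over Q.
Gal(K/Q) = S_3 (symmetric group of order 6)

Compute the discriminant of x^3 + (0)*x^2 + (2)*x + (9): Δ = -2219. Since Δ is not a rational square, the Galois group is not contained in A_3; it must be the full S_3 (irreducibility of the cubic rules out anything smaller).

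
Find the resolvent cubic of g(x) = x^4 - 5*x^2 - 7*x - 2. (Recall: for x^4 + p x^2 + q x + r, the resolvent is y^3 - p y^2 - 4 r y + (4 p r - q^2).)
h(y) = y^3 + 5*y^2 + 8*y - 9

Identify coefficients: p = -5, q = -7, r = -2.
Plug into h(y) = y^3 - p y^2 - 4 r y + (4 p r - q^2):
  h(y) = y^3 - (-5) y^2 - 4*(-2) y + (4*(-5)*(-2) - (-7)^2)
       = y^3 + (5) y^2 + (8) y + (-9).
Simplifying: h(y) = y^3 + 5*y^2 + 8*y - 9.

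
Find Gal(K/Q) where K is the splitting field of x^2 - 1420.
Gal(K/Q) = Z/2Z (cyclic of order 2)

x^2 - 1420 is irreducible over Q since 1420 is not a rational square. The splitting field Q(sqrt(1420)) has degree 2 over Q, and its unique nontrivial automorphism is sqrt(1420) ↦ -sqrt(1420). Hence Gal(Q(sqrt(1420))/Q) = Z/2Z.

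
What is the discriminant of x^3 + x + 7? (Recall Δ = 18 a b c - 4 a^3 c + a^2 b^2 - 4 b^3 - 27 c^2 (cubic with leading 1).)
Δ = -1327

For x^3 + a x^2 + b x + c the discriminant is Δ = 18 a b c - 4 a^3 c + a^2 b^2 - 4 b^3 - 27 c^2.
Plug a = 0, b = 1, c = 7:
  18*(0)*(1)*(7) - 4*(0)^3*(7) + (0)^2*(1)^2 - 4*(1)^3 - 27*(7)^2
  = 0 + (0) + 0 + (-4) + (-1323)
  = -1327.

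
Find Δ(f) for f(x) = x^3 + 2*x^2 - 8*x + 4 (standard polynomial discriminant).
Δ = 592

For x^3 + a x^2 + b x + c the discriminant is Δ = 18 a b c - 4 a^3 c + a^2 b^2 - 4 b^3 - 27 c^2.
Plug a = 2, b = -8, c = 4:
  18*(2)*(-8)*(4) - 4*(2)^3*(4) + (2)^2*(-8)^2 - 4*(-8)^3 - 27*(4)^2
  = -1152 + (-128) + 256 + (2048) + (-432)
  = 592.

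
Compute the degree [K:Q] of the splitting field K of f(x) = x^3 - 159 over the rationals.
[K:Q] = 6

x^3 - 159 has one real root r = 159^(1/3) and two complex roots r*zeta_3, r*zeta_3^2 where zeta_3 = e^(2*pi*i/3). The splitting field is Q(r, zeta_3). [Q(r):Q] = 3 and [Q(zeta_3):Q] = 2 with gcd = 1, so [Q(r, zeta_3):Q] = 3 * 2 = 6.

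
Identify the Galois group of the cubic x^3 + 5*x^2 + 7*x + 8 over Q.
Gal(K/Q) = S_3 (symmetric group of order 6)

Compute the discriminant of x^3 + (5)*x^2 + (7)*x + (8): Δ = -835. Since Δ is not a rational square, the Galois group is not contained in A_3; it must be the full S_3 (irreducibility of the cubic rules out anything smaller).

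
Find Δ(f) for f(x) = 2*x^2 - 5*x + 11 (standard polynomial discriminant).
Δ = -63

For a quadratic a x^2 + b x + c the discriminant is Δ = b^2 - 4ac = (-5)^2 - 4*(2)*(11) = 25 - (88) = -63.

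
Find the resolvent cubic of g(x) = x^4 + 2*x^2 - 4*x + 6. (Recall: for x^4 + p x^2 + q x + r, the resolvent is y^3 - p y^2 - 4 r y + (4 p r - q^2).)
h(y) = y^3 - 2*y^2 - 24*y + 32

Identify coefficients: p = 2, q = -4, r = 6.
Plug into h(y) = y^3 - p y^2 - 4 r y + (4 p r - q^2):
  h(y) = y^3 - (2) y^2 - 4*(6) y + (4*(2)*(6) - (-4)^2)
       = y^3 + (-2) y^2 + (-24) y + (32).
Simplifying: h(y) = y^3 - 2*y^2 - 24*y + 32.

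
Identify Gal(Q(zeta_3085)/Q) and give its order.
|Gal(Q(zeta_3085)/Q)| = phi(3085) = 2464; group ≅ (Z/3085Z)^* ≅ Z/4Z × Z/616Z

The n-th cyclotomic polynomial Φ_3085(x) is the minimal polynomial of zeta_3085 over Q and has degree phi(3085) = 2464. So Q(zeta_3085) is a degree-2464 Galois extension with Galois group (Z/3085Z)^*. By CRT, (Z/3085Z)^* ≅ (Z/5Z)^* × (Z/617Z)^*. Each prime-power unit group is (Z/5Z)^* ≅ Z/4Z; (Z/617Z)^* ≅ Z/616Z. Hence Gal(Q(zeta_3085)/Q) ≅ Z/4Z × Z/616Z.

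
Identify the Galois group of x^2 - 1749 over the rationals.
Gal(K/Q) = Z/2Z (cyclic of order 2)

x^2 - 1749 is irreducible over Q since 1749 is not a rational square. The splitting field Q(sqrt(1749)) has degree 2 over Q, and its unique nontrivial automorphism is sqrt(1749) ↦ -sqrt(1749). Hence Gal(Q(sqrt(1749))/Q) = Z/2Z.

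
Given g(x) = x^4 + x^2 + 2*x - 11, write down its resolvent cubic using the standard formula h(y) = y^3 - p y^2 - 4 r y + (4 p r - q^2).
h(y) = y^3 - y^2 + 44*y - 48

Identify coefficients: p = 1, q = 2, r = -11.
Plug into h(y) = y^3 - p y^2 - 4 r y + (4 p r - q^2):
  h(y) = y^3 - (1) y^2 - 4*(-11) y + (4*(1)*(-11) - (2)^2)
       = y^3 + (-1) y^2 + (44) y + (-48).
Simplifying: h(y) = y^3 - y^2 + 44*y - 48.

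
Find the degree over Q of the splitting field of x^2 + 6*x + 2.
[K:Q] = 2

The discriminant of x^2 + (6)*x + (2) is b^2 - 4c = 36 - (8) = 28. Since 28 is not a perfect square in Q, the polynomial is irreducible over Q. Its two roots generate a degree-2 extension, so [K:Q] = 2.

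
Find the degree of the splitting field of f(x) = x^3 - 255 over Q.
[K:Q] = 6

x^3 - 255 has one real root r = 255^(1/3) and two complex roots r*zeta_3, r*zeta_3^2 where zeta_3 = e^(2*pi*i/3). The splitting field is Q(r, zeta_3). [Q(r):Q] = 3 and [Q(zeta_3):Q] = 2 with gcd = 1, so [Q(r, zeta_3):Q] = 3 * 2 = 6.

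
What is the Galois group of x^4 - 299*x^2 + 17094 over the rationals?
Gal(K/Q) = V_4 (Klein four-group, Z/2Z × Z/2Z)

f factors as (x^2 - 77)(x^2 - 222), so the splitting field is K = Q(sqrt(77), sqrt(222)). The elements 77, 222, 17094 are all non-squares in Q, so sqrt(77) and sqrt(222) generate independent quadratic extensions. Thus [K:Q] = 4 and Gal(K/Q) is generated by the two order-2 automorphisms sqrt(77) ↦ -sqrt(77) and sqrt(222) ↦ -sqrt(222), giving V_4.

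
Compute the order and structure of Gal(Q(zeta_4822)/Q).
|Gal(Q(zeta_4822)/Q)| = phi(4822) = 2410; group ≅ (Z/4822Z)^* ≅ Z/2410Z

The n-th cyclotomic polynomial Φ_4822(x) is the minimal polynomial of zeta_4822 over Q and has degree phi(4822) = 2410. So Q(zeta_4822) is a degree-2410 Galois extension with Galois group (Z/4822Z)^*. By CRT, (Z/4822Z)^* ≅ (Z/2Z)^* × (Z/2411Z)^*. Each prime-power unit group is (Z/2Z)^* ≅ trivial group (order 1); (Z/2411Z)^* ≅ Z/2410Z. Hence Gal(Q(zeta_4822)/Q) ≅ Z/2410Z.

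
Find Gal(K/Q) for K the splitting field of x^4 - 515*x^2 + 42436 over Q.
Gal(K/Q) = Z/2Z (cyclic of order 2)

f factors as (x^2 - 103)(x^2 - 412), so the splitting field is K = Q(sqrt(103), sqrt(412)). The squarefree part of 103 is 103 and the squarefree part of 412 is also 103, so sqrt(103) and sqrt(412) are both rational multiples of sqrt(103). Hence Q(sqrt(103)) = Q(sqrt(412)) = Q(sqrt(103)), and the splitting field collapses to a single degree-2 extension with Galois group Z/2Z.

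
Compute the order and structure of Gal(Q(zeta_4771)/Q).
|Gal(Q(zeta_4771)/Q)| = phi(4771) = 4392; group ≅ (Z/4771Z)^* ≅ Z/12Z × Z/366Z

The n-th cyclotomic polynomial Φ_4771(x) is the minimal polynomial of zeta_4771 over Q and has degree phi(4771) = 4392. So Q(zeta_4771) is a degree-4392 Galois extension with Galois group (Z/4771Z)^*. By CRT, (Z/4771Z)^* ≅ (Z/13Z)^* × (Z/367Z)^*. Each prime-power unit group is (Z/13Z)^* ≅ Z/12Z; (Z/367Z)^* ≅ Z/366Z. Hence Gal(Q(zeta_4771)/Q) ≅ Z/12Z × Z/366Z.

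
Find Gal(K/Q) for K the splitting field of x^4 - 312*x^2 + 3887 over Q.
Gal(K/Q) = V_4 (Klein four-group, Z/2Z × Z/2Z)

f factors as (x^2 - 299)(x^2 - 13), so the splitting field is K = Q(sqrt(299), sqrt(13)). The elements 299, 13, 3887 are all non-squares in Q, so sqrt(299) and sqrt(13) generate independent quadratic extensions. Thus [K:Q] = 4 and Gal(K/Q) is generated by the two order-2 automorphisms sqrt(299) ↦ -sqrt(299) and sqrt(13) ↦ -sqrt(13), giving V_4.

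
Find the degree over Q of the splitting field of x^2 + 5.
[K:Q] = 2

The discriminant of x^2 + (0)*x + (5) is b^2 - 4c = 0 - (20) = -20. Since -20 is not a perfect square in Q, the polynomial is irreducible over Q. Its two roots generate a degree-2 extension, so [K:Q] = 2.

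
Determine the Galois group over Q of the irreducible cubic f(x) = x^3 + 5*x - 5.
Gal(K/Q) = S_3 (symmetric group of order 6)

Compute the discriminant of x^3 + (0)*x^2 + (5)*x + (-5): Δ = -1175. Since Δ is not a rational square, the Galois group is not contained in A_3; it must be the full S_3 (irreducibility of the cubic rules out anything smaller).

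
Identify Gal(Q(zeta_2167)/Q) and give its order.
|Gal(Q(zeta_2167)/Q)| = phi(2167) = 1960; group ≅ (Z/2167Z)^* ≅ Z/10Z × Z/196Z

The n-th cyclotomic polynomial Φ_2167(x) is the minimal polynomial of zeta_2167 over Q and has degree phi(2167) = 1960. So Q(zeta_2167) is a degree-1960 Galois extension with Galois group (Z/2167Z)^*. By CRT, (Z/2167Z)^* ≅ (Z/11Z)^* × (Z/197Z)^*. Each prime-power unit group is (Z/11Z)^* ≅ Z/10Z; (Z/197Z)^* ≅ Z/196Z. Hence Gal(Q(zeta_2167)/Q) ≅ Z/10Z × Z/196Z.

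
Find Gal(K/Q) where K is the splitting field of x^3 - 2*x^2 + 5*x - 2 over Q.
Gal(K/Q) = S_3 (symmetric group of order 6)

Compute the discriminant of x^3 + (-2)*x^2 + (5)*x + (-2): Δ = -212. Since Δ is not a rational square, the Galois group is not contained in A_3; it must be the full S_3 (irreducibility of the cubic rules out anything smaller).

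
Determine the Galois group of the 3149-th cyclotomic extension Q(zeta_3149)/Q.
|Gal(Q(zeta_3149)/Q)| = phi(3149) = 3036; group ≅ (Z/3149Z)^* ≅ Z/46Z × Z/66Z

The n-th cyclotomic polynomial Φ_3149(x) is the minimal polynomial of zeta_3149 over Q and has degree phi(3149) = 3036. So Q(zeta_3149) is a degree-3036 Galois extension with Galois group (Z/3149Z)^*. By CRT, (Z/3149Z)^* ≅ (Z/47Z)^* × (Z/67Z)^*. Each prime-power unit group is (Z/47Z)^* ≅ Z/46Z; (Z/67Z)^* ≅ Z/66Z. Hence Gal(Q(zeta_3149)/Q) ≅ Z/46Z × Z/66Z.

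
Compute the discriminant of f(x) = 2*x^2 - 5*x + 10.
Δ = -55

For a quadratic a x^2 + b x + c the discriminant is Δ = b^2 - 4ac = (-5)^2 - 4*(2)*(10) = 25 - (80) = -55.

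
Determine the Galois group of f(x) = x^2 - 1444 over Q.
Gal(K/Q) = trivial group (order 1)

x^2 - 1444 factors as (x - 38)(x + 38) over Q, so its splitting field is Q itself and the Galois group is trivial.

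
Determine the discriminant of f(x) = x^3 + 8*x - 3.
Δ = -2291

For a depressed cubic x^3 + p x + q the discriminant is Δ = -4 p^3 - 27 q^2 = -4*(8)^3 - 27*(-3)^2 = -2048 - 243 = -2291.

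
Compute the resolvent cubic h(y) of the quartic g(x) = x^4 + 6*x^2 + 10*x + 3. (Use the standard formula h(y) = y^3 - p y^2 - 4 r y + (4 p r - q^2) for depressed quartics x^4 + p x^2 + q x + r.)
h(y) = y^3 - 6*y^2 - 12*y - 28

Identify coefficients: p = 6, q = 10, r = 3.
Plug into h(y) = y^3 - p y^2 - 4 r y + (4 p r - q^2):
  h(y) = y^3 - (6) y^2 - 4*(3) y + (4*(6)*(3) - (10)^2)
       = y^3 + (-6) y^2 + (-12) y + (-28).
Simplifying: h(y) = y^3 - 6*y^2 - 12*y - 28.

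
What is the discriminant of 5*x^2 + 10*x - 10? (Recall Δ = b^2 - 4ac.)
Δ = 300

For a quadratic a x^2 + b x + c the discriminant is Δ = b^2 - 4ac = (10)^2 - 4*(5)*(-10) = 100 - (-200) = 300.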